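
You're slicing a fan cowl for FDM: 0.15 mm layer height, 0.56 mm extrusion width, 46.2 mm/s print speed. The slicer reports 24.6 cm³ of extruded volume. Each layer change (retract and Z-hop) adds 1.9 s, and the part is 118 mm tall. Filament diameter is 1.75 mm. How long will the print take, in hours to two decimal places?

Bead cross-section: 0.15 × 0.56 → 0.084 mm².
Path length: 24600 mm³ / 0.084 mm² → 292857.1 mm.
Extrusion time = 292857.1 / 46.2 = 6338.9 s.
Layers = ⌈118/0.15⌉ = 787.
Non-print overhead: 787 × 1.9 → 1495.3 s.
Altogether 6338.9 + 1495.3 = 7834.2 s, i.e. 2.18 hours.

2.18 hours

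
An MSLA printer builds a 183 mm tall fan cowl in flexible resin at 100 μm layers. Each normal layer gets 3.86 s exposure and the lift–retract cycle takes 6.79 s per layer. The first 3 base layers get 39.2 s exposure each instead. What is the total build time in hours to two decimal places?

Layer count = ceil(183 / 0.1) = 1830.
Base layers: 3 × (39.2 + 6.79) → 137.97 s.
Regular layers = 1827 × (3.86 + 6.79), so 19457.55 s.
Total = 137.97 + 19457.55 = 19595.52 s = 5.44 hours.

5.44 hours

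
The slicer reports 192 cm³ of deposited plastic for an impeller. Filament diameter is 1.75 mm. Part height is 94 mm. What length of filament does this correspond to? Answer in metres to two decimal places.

79.82 m

Filament cross-section = π × (1.75/2)² = 2.4053 mm².
L = 192000 mm³ / 2.4053 mm² = 79823.72 mm, i.e. 79.82 m.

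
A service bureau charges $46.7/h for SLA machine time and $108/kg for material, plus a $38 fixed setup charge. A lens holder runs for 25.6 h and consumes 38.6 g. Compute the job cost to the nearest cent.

$1237.69

Time charge = 46.7 × 25.6, so $1195.52.
Material charge: 108 × 38.6/1000 → $4.1688.
Total = 1195.52 + 4.1688 + 38 = 1237.6888 ≈ $1237.69.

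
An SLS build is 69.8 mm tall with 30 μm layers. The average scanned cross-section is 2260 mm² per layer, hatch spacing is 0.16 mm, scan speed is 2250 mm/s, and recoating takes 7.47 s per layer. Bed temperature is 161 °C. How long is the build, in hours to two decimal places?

8.89 hours

Number of layers: 69.8 / 0.03 → 2327 (rounded up).
Per-layer scan distance = 2260 / 0.16, so 14125 mm.
Scan time per layer: 14125 / 2250 → 6.2778 s.
Per-layer time = 6.2778 + 7.47, so 13.7478 s.
Total: 2327 × 13.7478 s = 31991.1306 s → 8.89 hours.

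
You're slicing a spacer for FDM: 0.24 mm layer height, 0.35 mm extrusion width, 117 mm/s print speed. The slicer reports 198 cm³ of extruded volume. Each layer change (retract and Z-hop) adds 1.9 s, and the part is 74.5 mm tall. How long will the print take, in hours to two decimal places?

5.76 hours

Bead cross-section = 0.24 × 0.35, so 0.084 mm².
Path length: 198000 mm³ / 0.084 mm² → 2357142.9 mm.
Print-move time = 2357142.9 / 117, so 20146.5 s.
Layer count = ceil(74.5 / 0.24) = 311.
Non-print overhead = 311 × 1.9, so 590.9 s.
Altogether 20146.5 + 590.9 = 20737.4 s, i.e. 5.76 hours.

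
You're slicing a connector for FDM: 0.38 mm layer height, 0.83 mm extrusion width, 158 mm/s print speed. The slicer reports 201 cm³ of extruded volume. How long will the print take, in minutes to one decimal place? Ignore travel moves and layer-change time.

Bead cross-section: 0.38 × 0.83 → 0.3154 mm².
Toolpath length = 201 cm³ / 0.3154 mm² = 201000 / 0.3154 = 637286 mm.
Extrusion time = 637286 / 158 = 4033.5 s.
In the requested units: 4033.5 s = 67.2 minutes.

67.2 minutes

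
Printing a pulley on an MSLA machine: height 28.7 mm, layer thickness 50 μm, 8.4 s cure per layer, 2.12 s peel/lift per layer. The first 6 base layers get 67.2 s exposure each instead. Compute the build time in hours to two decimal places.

1.78 hours

Layers = ⌈28.7/0.05⌉ = 574.
Burn-in layers: 6 × (67.2 + 2.12) → 415.92 s.
Normal layers: 568 × (8.4 + 2.12) → 5975.36 s.
Total = 415.92 + 5975.36 = 6391.28 s = 1.78 hours.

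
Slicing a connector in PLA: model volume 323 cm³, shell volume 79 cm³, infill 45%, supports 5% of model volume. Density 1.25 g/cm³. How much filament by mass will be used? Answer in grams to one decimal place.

256.2 g

Interior volume: 323 − 79 → 244 cm³.
Infill volume = 0.45 × 244 = 109.8 cm³.
Support: 0.05 × 323 → 16.15 cm³.
Total extruded: 79 + 109.8 + 16.15 → 204.95 cm³.
Mass = 204.95 × 1.25 = 256.1875 g.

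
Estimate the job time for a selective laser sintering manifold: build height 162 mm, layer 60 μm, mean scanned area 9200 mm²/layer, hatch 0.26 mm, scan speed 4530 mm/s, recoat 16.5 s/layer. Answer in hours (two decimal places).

Number of layers: 162 / 0.06 → 2700 (rounded up).
Hatch length per layer: 9200 / 0.26 → 35384.6 mm.
Scan time per layer = 35384.6 / 4530 = 7.8112 s.
Time per layer = 7.8112 + 16.5, so 24.3112 s.
Total: 2700 × 24.3112 s = 65640.24 s → 18.23 hours.

18.23 hours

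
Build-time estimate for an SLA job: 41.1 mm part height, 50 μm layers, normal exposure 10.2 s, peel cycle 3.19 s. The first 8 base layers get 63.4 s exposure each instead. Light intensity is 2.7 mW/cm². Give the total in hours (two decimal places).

Layers = ⌈41.1/0.05⌉ = 822.
Base layers: 8 × (63.4 + 3.19) → 532.72 s.
Regular layers: 814 × (10.2 + 3.19) → 10899.46 s.
Sum: 532.72 + 10899.46 = 11432.18 s → 3.18 hours.

3.18 hours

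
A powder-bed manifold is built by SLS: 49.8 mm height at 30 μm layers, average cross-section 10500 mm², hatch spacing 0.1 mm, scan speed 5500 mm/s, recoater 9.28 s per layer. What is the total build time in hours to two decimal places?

Layer count = ceil(49.8 / 0.03) = 1660.
Hatch length per layer = 10500 / 0.1, so 105000 mm.
Per-layer scan time: 105000 / 5500 → 19.0909 s.
Layer cycle = 19.0909 + 9.28 = 28.3709 s.
1660 layers × 28.3709 s/layer = 47095.694 s, i.e. 13.08 hours.

13.08 hours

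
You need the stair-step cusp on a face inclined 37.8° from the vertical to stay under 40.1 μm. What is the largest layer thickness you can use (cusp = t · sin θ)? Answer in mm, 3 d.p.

0.065 mm

t = h_c / sin θ = 0.0401 / 0.6129 = 0.065 mm.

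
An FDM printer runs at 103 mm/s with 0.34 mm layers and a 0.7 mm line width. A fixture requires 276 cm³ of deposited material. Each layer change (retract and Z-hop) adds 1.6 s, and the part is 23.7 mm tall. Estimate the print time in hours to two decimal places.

3.16 hours

Extrusion cross-section: 0.34 × 0.7 → 0.238 mm².
Toolpath length = 276 cm³ / 0.238 mm² = 276000 / 0.238 = 1159663.9 mm.
Time extruding = 1159663.9 / 103 = 11258.9 s.
Layers = ⌈23.7/0.34⌉ = 70.
Non-print overhead = 70 × 1.6 = 112 s.
Total = 11258.9 + 112 = 11370.9 s = 3.16 hours.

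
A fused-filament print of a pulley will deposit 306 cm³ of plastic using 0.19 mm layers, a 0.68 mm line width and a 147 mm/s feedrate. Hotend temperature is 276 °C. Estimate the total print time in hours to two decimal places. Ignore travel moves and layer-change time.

4.48 hours

Line area: 0.19 × 0.68 → 0.1292 mm².
Path length: 306000 mm³ / 0.1292 mm² → 2368421.1 mm.
Print-move time: 2368421.1 / 147 → 16111.7 s.
16111.7 s = 4.48 hours.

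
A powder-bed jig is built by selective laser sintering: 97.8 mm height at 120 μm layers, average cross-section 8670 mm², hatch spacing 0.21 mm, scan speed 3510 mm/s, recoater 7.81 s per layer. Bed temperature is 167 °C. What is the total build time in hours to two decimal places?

Number of layers: 97.8 / 0.12 → 815 (rounded up).
Scan path per layer: 8670 / 0.21 → 41285.7 mm.
Scan time per layer = 41285.7 / 3510, so 11.7623 s.
Time per layer = 11.7623 + 7.81, so 19.5723 s.
815 layers × 19.5723 s/layer = 15951.4245 s, i.e. 4.43 hours.

4.43 hours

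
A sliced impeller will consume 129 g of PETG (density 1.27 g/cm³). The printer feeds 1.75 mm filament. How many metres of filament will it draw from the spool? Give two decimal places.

42.23 m

Volume = 129 g / 1.27 g·cm⁻³ = 101.5748 cm³ = 101574.8 mm³.
Filament cross-section = π × (1.75/2)² = 2.4053 mm².
Length = 101574.8 / 2.4053 = 42229.58 mm = 42.23 m.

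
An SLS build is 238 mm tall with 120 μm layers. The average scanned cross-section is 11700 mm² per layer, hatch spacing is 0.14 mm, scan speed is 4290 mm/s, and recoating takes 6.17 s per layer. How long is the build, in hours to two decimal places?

Number of layers: 238 / 0.12 → 1984 (rounded up).
Per-layer scan distance: 11700 / 0.14 → 83571.4 mm.
Per-layer scan time = 83571.4 / 4290 = 19.4805 s.
Layer cycle = 19.4805 + 6.17, so 25.6505 s.
1984 layers × 25.6505 s/layer = 50890.592 s, i.e. 14.14 hours.

14.14 hours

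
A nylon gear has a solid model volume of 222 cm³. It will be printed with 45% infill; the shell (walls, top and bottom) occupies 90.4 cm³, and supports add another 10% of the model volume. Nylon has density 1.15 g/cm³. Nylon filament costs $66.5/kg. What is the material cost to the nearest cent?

$13.14

Interior volume = 222 − 90.4 = 131.6 cm³.
Infill deposited = 0.45 × 131.6, so 59.22 cm³.
Support = 0.10 × 222, so 22.2 cm³.
Deposited volume: 90.4 + 59.22 + 22.2 → 171.82 cm³.
Mass = 171.82 × 1.15 = 197.593 g.
At $66.5/kg: 197.593/1000 × 66.5 = $13.14.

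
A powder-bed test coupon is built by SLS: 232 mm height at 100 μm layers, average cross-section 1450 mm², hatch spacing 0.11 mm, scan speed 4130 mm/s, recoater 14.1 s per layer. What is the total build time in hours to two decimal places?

Layer count = ceil(232 / 0.1) = 2320.
Per-layer scan distance: 1450 / 0.11 → 13181.8 mm.
Scan time per layer: 13181.8 / 4130 → 3.1917 s.
Layer cycle = 3.1917 + 14.1 = 17.2917 s.
2320 layers × 17.2917 s/layer = 40116.744 s, i.e. 11.14 hours.

11.14 hours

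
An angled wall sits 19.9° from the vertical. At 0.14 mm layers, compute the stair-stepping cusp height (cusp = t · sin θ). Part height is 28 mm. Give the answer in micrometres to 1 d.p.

47.7 μm

sin(19.9°) = 0.3404, so cusp = 0.14 × 0.3404 = 0.047656 mm → 47.7 μm.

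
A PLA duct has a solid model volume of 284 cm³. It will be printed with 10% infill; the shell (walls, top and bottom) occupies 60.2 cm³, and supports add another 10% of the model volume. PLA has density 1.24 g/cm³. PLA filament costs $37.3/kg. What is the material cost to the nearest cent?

Interior volume: 284 − 60.2 → 223.8 cm³.
Infill deposited: 0.10 × 223.8 → 22.38 cm³.
Support = 0.10 × 284 = 28.4 cm³.
Total extruded = 60.2 + 22.38 + 28.4, so 110.98 cm³.
Mass: 110.98 × 1.24 → 137.6152 g.
At $37.3/kg: 137.6152/1000 × 37.3 = $5.13.

$5.13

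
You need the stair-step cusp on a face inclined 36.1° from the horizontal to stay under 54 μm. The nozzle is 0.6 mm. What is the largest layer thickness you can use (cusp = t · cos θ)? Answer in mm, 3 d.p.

0.067 mm

cos(36.1°) = 0.8080; t_max = 0.054/0.8080 = 0.067 mm.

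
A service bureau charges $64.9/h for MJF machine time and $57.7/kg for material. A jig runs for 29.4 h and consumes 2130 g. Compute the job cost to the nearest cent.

$2030.96

Machine cost: 64.9 × 29.4 → $1908.06.
Material cost: 57.7 × 2130/1000 → $122.901.
Job cost: 1908.06 + 122.901 = 2030.961 ≈ $2030.96.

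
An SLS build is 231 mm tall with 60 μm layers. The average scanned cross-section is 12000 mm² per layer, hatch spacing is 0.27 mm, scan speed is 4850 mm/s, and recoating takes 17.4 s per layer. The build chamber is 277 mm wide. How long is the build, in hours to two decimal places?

28.41 hours

Layer count = ceil(231 / 0.06) = 3850.
Scan path per layer = 12000 / 0.27, so 44444.4 mm.
Scan time per layer: 44444.4 / 4850 → 9.1638 s.
Time per layer: 9.1638 + 17.4 → 26.5638 s.
Build time = 3850 × 26.5638 = 102270.63 s = 28.41 hours.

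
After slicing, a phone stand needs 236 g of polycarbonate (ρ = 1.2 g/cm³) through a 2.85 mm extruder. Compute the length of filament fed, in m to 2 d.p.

30.83 m

Volume = 236 g / 1.2 g·cm⁻³ = 196.6667 cm³ = 196666.7 mm³.
Filament cross-section = π × (2.85/2)² = 6.3794 mm².
L = V/A = 196666.7/6.3794 = 30828.4 mm → 30.83 m.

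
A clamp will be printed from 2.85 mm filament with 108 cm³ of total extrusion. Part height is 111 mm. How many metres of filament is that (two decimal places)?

A = π r² = π × 1.425² = 6.3794 mm².
L = 108000 mm³ / 6.3794 mm² = 16929.49 mm, i.e. 16.93 m.

16.93 m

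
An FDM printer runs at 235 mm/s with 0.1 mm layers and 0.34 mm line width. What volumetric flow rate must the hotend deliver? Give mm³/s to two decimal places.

7.99

Extrusion cross-section = 0.1 × 0.34 = 0.034 mm².
Volumetric flow = 235 × 0.034 = 7.99 mm³/s.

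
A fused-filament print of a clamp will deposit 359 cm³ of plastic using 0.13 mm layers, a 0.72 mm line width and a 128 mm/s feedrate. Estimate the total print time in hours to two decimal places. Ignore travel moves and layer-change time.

8.32 hours

Bead cross-section = 0.13 × 0.72, so 0.0936 mm².
Path length: 359000 mm³ / 0.0936 mm² → 3835470.1 mm.
Print-move time: 3835470.1 / 128 → 29964.6 s.
Converting: 29964.6 s = 8.32 hours.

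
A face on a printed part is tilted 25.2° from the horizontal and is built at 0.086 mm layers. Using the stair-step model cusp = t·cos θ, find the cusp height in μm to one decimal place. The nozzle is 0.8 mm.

h_c = t·cos θ = 0.086 × 0.9048 = 0.077813 mm (77.8 μm).

77.8 μm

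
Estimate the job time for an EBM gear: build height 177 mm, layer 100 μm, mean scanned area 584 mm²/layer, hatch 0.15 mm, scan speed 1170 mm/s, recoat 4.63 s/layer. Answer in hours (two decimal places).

3.91 hours

Layers = ⌈177/0.1⌉ = 1770.
Hatch length per layer = 584 / 0.15 = 3893.3 mm.
Per-layer scan time = 3893.3 / 1170, so 3.3276 s.
Per-layer time = 3.3276 + 4.63, so 7.9576 s.
Total: 1770 × 7.9576 s = 14084.952 s → 3.91 hours.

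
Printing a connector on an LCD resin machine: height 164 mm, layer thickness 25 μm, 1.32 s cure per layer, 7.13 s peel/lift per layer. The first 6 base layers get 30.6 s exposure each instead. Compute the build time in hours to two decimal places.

15.45 hours

Layers = ⌈164/0.025⌉ = 6560.
Base layers = 6 × (30.6 + 7.13), so 226.38 s.
Regular layers: 6554 × (1.32 + 7.13) → 55381.3 s.
Sum: 226.38 + 55381.3 = 55607.68 s → 15.45 hours.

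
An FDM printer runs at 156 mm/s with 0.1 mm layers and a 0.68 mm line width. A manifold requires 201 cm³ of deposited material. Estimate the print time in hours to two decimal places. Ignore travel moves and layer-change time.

Line area: 0.1 × 0.68 → 0.068 mm².
Total extruded path = 201000/0.068 = 2955882.4 mm.
Extrusion time = 2955882.4 / 156 = 18948 s.
Converting: 18948 s = 5.26 hours.

5.26 hours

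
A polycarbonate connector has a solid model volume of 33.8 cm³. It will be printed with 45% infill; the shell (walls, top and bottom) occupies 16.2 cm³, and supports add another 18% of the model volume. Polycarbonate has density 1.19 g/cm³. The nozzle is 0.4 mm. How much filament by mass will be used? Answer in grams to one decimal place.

35.9 g

Volume inside the shell: 33.8 − 16.2 → 17.6 cm³.
Infill deposited = 0.45 × 17.6 = 7.92 cm³.
Support: 0.18 × 33.8 → 6.084 cm³.
Total printed volume: 16.2 + 7.92 + 6.084 → 30.204 cm³.
Mass: 30.204 × 1.19 → 35.94276 g.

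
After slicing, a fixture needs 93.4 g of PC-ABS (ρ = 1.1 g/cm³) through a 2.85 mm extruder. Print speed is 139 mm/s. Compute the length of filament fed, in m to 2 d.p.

Volume = 93.4 g / 1.1 g·cm⁻³ = 84.9091 cm³ = 84909.1 mm³.
Filament cross-section = π × (2.85/2)² = 6.3794 mm².
L = V/A = 84909.1/6.3794 = 13309.89 mm → 13.31 m.

13.31 m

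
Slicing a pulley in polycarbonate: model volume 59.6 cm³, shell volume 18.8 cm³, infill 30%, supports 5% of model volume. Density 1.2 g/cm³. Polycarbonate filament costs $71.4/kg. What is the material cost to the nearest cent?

Interior volume: 59.6 − 18.8 → 40.8 cm³.
Infill volume = 0.30 × 40.8, so 12.24 cm³.
Support = 0.05 × 59.6, so 2.98 cm³.
Total printed volume: 18.8 + 12.24 + 2.98 → 34.02 cm³.
Mass = 34.02 × 1.2 = 40.824 g.
At $71.4/kg: 40.824/1000 × 71.4 = $2.91.

$2.91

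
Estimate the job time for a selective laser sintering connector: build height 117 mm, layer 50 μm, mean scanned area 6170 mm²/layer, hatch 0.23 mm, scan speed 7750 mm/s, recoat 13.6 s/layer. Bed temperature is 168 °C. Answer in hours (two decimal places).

Layers = ⌈117/0.05⌉ = 2340.
Hatch length per layer: 6170 / 0.23 → 26826.1 mm.
Laser time per layer = 26826.1 / 7750, so 3.4614 s.
Time per layer: 3.4614 + 13.6 → 17.0614 s.
Total: 2340 × 17.0614 s = 39923.676 s → 11.09 hours.

11.09 hours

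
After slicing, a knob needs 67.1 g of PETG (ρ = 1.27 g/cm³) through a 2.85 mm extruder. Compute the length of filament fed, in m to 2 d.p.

Volume = 67.1 g / 1.27 g·cm⁻³ = 52.8346 cm³ = 52834.6 mm³.
Filament cross-section = π × (2.85/2)² = 6.3794 mm².
Length = 52834.6 / 6.3794 = 8282.06 mm = 8.28 m.

8.28 m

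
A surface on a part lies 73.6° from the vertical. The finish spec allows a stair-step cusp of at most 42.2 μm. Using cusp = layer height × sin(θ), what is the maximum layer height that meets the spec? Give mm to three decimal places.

0.044 mm

t = h_c / sin θ = 0.0422 / 0.9593 = 0.044 mm.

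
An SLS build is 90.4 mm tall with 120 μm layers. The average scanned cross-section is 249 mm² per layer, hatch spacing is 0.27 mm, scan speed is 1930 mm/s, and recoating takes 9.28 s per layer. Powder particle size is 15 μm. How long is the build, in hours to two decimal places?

2.04 hours

Layer count = ceil(90.4 / 0.12) = 754.
Per-layer scan distance = 249 / 0.27, so 922.2 mm.
Laser time per layer = 922.2 / 1930 = 0.4778 s.
Layer cycle: 0.4778 + 9.28 → 9.7578 s.
754 layers × 9.7578 s/layer = 7357.3812 s, i.e. 2.04 hours.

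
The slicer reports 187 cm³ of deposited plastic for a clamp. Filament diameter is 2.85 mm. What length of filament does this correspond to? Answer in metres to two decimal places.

29.31 m

Filament cross-section = π × (2.85/2)² = 6.3794 mm².
L = 187000 mm³ / 6.3794 mm² = 29313.1 mm, i.e. 29.31 m.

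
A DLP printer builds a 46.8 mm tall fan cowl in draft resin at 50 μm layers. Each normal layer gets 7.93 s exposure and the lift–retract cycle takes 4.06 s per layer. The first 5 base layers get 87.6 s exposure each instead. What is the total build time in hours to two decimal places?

Layer count = ceil(46.8 / 0.05) = 936.
Burn-in layers = 5 × (87.6 + 4.06) = 458.3 s.
Remaining layers = 931 × (7.93 + 4.06), so 11162.69 s.
Sum: 458.3 + 11162.69 = 11620.99 s → 3.23 hours.

3.23 hours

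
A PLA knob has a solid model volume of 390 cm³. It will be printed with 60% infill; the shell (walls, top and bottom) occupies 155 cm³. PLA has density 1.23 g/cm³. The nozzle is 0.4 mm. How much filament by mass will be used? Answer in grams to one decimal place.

364.1 g

Volume inside the shell = 390 − 155 = 235 cm³.
Deposited infill = 0.60 × 235, so 141 cm³.
Total extruded = 155 + 141, so 296 cm³.
Mass = 296 × 1.23 = 364.08 g.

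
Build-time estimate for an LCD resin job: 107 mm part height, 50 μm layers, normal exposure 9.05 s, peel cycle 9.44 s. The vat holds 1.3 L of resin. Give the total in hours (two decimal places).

10.99 hours

Layers = ⌈107/0.05⌉ = 2140.
Per-layer time: 9.05 + 9.44 → 18.49 s.
Build time: 2140 × 18.49 s = 39568.6 s, i.e. 10.99 hours.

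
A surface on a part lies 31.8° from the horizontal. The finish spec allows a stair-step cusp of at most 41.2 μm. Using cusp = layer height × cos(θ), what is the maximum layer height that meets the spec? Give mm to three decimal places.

Layer height = cusp / cos(31.8°) = 0.0412 / 0.8499 = 0.048 mm.

0.048 mm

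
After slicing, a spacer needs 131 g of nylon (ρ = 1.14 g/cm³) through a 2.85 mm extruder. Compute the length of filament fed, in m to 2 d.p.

18.01 m

Extruded volume: 131/1.14 = 114.9123 cm³ (114912.3 mm³).
Filament cross-section = π × (2.85/2)² = 6.3794 mm².
Length = 114912.3 / 6.3794 = 18013.03 mm = 18.01 m.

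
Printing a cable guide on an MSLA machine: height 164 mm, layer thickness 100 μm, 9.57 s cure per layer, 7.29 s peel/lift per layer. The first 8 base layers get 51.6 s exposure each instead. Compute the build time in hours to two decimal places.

7.77 hours

Layers = ⌈164/0.1⌉ = 1640.
Bottom layers: 8 × (51.6 + 7.29) → 471.12 s.
Regular layers = 1632 × (9.57 + 7.29) = 27515.52 s.
Total = 471.12 + 27515.52 = 27986.64 s = 7.77 hours.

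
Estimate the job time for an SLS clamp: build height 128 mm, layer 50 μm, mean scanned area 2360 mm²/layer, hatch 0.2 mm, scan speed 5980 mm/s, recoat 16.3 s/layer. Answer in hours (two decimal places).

12.99 hours

Layers = ⌈128/0.05⌉ = 2560.
Per-layer scan distance = 2360 / 0.2, so 11800 mm.
Laser time per layer: 11800 / 5980 → 1.9732 s.
Per-layer time = 1.9732 + 16.3, so 18.2732 s.
Build time = 2560 × 18.2732 = 46779.392 s = 12.99 hours.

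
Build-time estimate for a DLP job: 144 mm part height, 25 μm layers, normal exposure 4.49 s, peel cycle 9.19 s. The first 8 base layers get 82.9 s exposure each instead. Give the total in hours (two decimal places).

Layers = ⌈144/0.025⌉ = 5760.
Base layers = 8 × (82.9 + 9.19) = 736.72 s.
Remaining layers: 5752 × (4.49 + 9.19) → 78687.36 s.
Sum: 736.72 + 78687.36 = 79424.08 s → 22.06 hours.

22.06 hours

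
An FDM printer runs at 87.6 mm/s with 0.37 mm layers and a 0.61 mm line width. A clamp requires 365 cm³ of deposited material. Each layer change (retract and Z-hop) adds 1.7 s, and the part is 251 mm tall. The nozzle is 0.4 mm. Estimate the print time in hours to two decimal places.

Extrusion cross-section = 0.37 × 0.61, so 0.2257 mm².
Total extruded path = 365000/0.2257 = 1617191 mm.
Extrusion time = 1617191 / 87.6 = 18461.1 s.
Layer count = ceil(251 / 0.37) = 679.
Non-print overhead = 679 × 1.7 = 1154.3 s.
Altogether 18461.1 + 1154.3 = 19615.4 s, i.e. 5.45 hours.

5.45 hours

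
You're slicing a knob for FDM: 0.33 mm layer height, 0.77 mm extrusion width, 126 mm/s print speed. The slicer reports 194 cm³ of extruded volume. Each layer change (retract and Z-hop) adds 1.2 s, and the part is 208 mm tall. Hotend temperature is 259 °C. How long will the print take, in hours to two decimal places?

Line area = 0.33 × 0.77, so 0.2541 mm².
Toolpath length = 194 cm³ / 0.2541 mm² = 194000 / 0.2541 = 763478.9 mm.
Time extruding = 763478.9 / 126 = 6059.4 s.
Layers = ⌈208/0.33⌉ = 631.
Non-print overhead: 631 × 1.2 → 757.2 s.
Total = 6059.4 + 757.2 = 6816.6 s = 1.89 hours.

1.89 hours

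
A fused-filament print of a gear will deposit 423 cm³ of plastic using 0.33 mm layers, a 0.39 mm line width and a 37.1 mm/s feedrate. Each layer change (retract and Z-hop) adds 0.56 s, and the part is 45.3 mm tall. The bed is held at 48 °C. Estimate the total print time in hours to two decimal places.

24.63 hours

Extrusion cross-section = 0.33 × 0.39 = 0.1287 mm².
Total extruded path = 423000/0.1287 = 3286713.3 mm.
Print-move time = 3286713.3 / 37.1, so 88590.7 s.
Layer count = ceil(45.3 / 0.33) = 138.
Non-print overhead = 138 × 0.56, so 77.28 s.
Total = 88590.7 + 77.28 = 88667.98 s = 24.63 hours.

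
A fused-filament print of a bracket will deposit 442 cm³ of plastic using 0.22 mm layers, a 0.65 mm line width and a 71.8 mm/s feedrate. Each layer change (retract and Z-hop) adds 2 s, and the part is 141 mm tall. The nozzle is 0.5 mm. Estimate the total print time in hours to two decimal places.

Bead cross-section = 0.22 × 0.65, so 0.143 mm².
Toolpath length = 442 cm³ / 0.143 mm² = 442000 / 0.143 = 3090909.1 mm.
Time extruding = 3090909.1 / 71.8 = 43048.9 s.
Layers = ⌈141/0.22⌉ = 641.
Non-print overhead: 641 × 2 → 1282 s.
Total = 43048.9 + 1282 = 44330.9 s = 12.31 hours.

12.31 hours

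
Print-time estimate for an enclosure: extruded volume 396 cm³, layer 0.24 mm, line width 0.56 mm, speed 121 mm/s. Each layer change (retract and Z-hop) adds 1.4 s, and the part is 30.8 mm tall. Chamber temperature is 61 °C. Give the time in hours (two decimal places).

6.81 hours

Bead cross-section = 0.24 × 0.56, so 0.1344 mm².
Path length: 396000 mm³ / 0.1344 mm² → 2946428.6 mm.
Print-move time = 2946428.6 / 121, so 24350.6 s.
Number of layers: 30.8 / 0.24 → 129 (rounded up).
Z-hop total = 129 × 1.4, so 180.6 s.
Altogether 24350.6 + 180.6 = 24531.2 s, i.e. 6.81 hours.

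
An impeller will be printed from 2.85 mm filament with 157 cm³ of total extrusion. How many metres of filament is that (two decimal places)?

24.61 m

A = π r² = π × 1.425² = 6.3794 mm².
L = 157000 mm³ / 6.3794 mm² = 24610.46 mm, i.e. 24.61 m.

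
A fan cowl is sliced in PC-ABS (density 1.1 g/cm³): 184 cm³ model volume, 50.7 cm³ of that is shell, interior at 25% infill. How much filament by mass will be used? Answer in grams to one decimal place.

92.4 g

Infill region = 184 − 50.7, so 133.3 cm³.
Deposited infill = 0.25 × 133.3 = 33.325 cm³.
Total extruded: 50.7 + 33.325 → 84.025 cm³.
Mass = 84.025 × 1.1 = 92.4275 g.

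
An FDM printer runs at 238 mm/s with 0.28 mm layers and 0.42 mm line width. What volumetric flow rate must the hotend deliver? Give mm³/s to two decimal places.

27.99

A: 0.28 × 0.42 → 0.1176 mm².
Q = v·A = 238 × 0.1176 = 27.99 mm³/s.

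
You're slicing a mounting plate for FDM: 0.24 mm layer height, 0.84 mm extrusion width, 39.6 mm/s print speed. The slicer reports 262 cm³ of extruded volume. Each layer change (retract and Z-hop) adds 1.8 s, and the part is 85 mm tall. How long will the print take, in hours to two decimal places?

Extrusion cross-section: 0.24 × 0.84 → 0.2016 mm².
Total extruded path = 262000/0.2016 = 1299603.2 mm.
Print-move time: 1299603.2 / 39.6 → 32818.3 s.
Layers = ⌈85/0.24⌉ = 355.
Layer-change overhead: 355 × 1.8 → 639 s.
Total = 32818.3 + 639 = 33457.3 s = 9.29 hours.

9.29 hours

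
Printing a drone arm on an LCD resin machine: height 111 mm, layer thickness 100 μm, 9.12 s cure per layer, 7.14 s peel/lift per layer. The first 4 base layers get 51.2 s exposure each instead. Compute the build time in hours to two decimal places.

5.06 hours

Layer count = ceil(111 / 0.1) = 1110.
Burn-in layers = 4 × (51.2 + 7.14), so 233.36 s.
Regular layers = 1106 × (9.12 + 7.14), so 17983.56 s.
Sum: 233.36 + 17983.56 = 18216.92 s → 5.06 hours.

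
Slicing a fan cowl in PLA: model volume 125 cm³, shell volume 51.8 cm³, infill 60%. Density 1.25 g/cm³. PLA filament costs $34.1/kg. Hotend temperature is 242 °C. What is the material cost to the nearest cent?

$4.08

Volume inside the shell: 125 − 51.8 → 73.2 cm³.
Infill deposited = 0.60 × 73.2 = 43.92 cm³.
Deposited volume = 51.8 + 43.92 = 95.72 cm³.
Mass = 95.72 × 1.25, so 119.65 g.
Cost = 119.65 g / 1000 × $34.1/kg = $4.08.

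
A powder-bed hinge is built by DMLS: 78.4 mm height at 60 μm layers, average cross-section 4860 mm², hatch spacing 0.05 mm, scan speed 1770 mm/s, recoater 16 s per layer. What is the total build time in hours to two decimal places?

Layer count = ceil(78.4 / 0.06) = 1307.
Per-layer scan distance: 4860 / 0.05 → 97200 mm.
Per-layer scan time = 97200 / 1770 = 54.9153 s.
Per-layer time: 54.9153 + 16 → 70.9153 s.
Build time = 1307 × 70.9153 = 92686.2971 s = 25.75 hours.

25.75 hours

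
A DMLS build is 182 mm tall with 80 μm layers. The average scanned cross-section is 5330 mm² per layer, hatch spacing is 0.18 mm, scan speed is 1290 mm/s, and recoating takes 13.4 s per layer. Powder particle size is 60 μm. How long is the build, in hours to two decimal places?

Number of layers: 182 / 0.08 → 2275 (rounded up).
Hatch length per layer: 5330 / 0.18 → 29611.1 mm.
Laser time per layer = 29611.1 / 1290, so 22.9543 s.
Per-layer time: 22.9543 + 13.4 → 36.3543 s.
2275 layers × 36.3543 s/layer = 82706.0325 s, i.e. 22.97 hours.

22.97 hours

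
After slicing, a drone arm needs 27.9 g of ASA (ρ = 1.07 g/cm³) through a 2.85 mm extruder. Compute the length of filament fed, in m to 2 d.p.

Volume = 27.9 g / 1.07 g·cm⁻³ = 26.0748 cm³ = 26074.8 mm³.
A = π r² = π × 1.425² = 6.3794 mm².
Length = 26074.8 / 6.3794 = 4087.34 mm = 4.09 m.

4.09 m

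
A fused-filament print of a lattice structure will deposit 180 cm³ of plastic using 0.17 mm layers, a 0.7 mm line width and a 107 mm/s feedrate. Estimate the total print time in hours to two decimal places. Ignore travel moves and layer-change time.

3.93 hours

Extrusion cross-section: 0.17 × 0.7 → 0.119 mm².
Path length: 180000 mm³ / 0.119 mm² → 1512605 mm.
Time extruding = 1512605 / 107, so 14136.5 s.
That's 14136.5 s → 3.93 hours.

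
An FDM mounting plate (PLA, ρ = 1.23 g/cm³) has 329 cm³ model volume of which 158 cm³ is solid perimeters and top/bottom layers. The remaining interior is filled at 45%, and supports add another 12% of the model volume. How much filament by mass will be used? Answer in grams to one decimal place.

337.5 g

Volume inside the shell: 329 − 158 → 171 cm³.
Infill deposited = 0.45 × 171 = 76.95 cm³.
Support = 0.12 × 329, so 39.48 cm³.
Total printed volume: 158 + 76.95 + 39.48 → 274.43 cm³.
Mass = 274.43 × 1.23, so 337.5489 g.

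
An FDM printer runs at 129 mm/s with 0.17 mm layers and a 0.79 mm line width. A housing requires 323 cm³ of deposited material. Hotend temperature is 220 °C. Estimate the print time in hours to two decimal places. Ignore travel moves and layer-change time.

Bead cross-section = 0.17 × 0.79 = 0.1343 mm².
Toolpath length = 323 cm³ / 0.1343 mm² = 323000 / 0.1343 = 2405063.3 mm.
Print-move time: 2405063.3 / 129 → 18643.9 s.
18643.9 s = 5.18 hours.

5.18 hours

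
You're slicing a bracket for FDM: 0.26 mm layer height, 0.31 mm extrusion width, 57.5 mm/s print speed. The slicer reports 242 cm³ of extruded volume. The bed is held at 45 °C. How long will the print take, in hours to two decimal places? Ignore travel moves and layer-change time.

Bead cross-section = 0.26 × 0.31, so 0.0806 mm².
Toolpath length = 242 cm³ / 0.0806 mm² = 242000 / 0.0806 = 3002481.4 mm.
Print-move time = 3002481.4 / 57.5, so 52217.1 s.
That's 52217.1 s → 14.50 hours.

14.50 hours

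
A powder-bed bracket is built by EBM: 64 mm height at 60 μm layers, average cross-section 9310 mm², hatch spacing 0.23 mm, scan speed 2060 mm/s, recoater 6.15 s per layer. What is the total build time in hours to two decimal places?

Layers = ⌈64/0.06⌉ = 1067.
Per-layer scan distance: 9310 / 0.23 → 40478.3 mm.
Scan time per layer = 40478.3 / 2060 = 19.6497 s.
Per-layer time: 19.6497 + 6.15 → 25.7997 s.
Build time = 1067 × 25.7997 = 27528.2799 s = 7.65 hours.

7.65 hours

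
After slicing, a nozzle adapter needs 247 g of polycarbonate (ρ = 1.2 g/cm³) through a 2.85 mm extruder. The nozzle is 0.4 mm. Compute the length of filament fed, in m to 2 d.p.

Extruded volume: 247/1.2 = 205.8333 cm³ (205833.3 mm³).
A = π r² = π × 1.425² = 6.3794 mm².
L = V/A = 205833.3/6.3794 = 32265.31 mm → 32.27 m.

32.27 m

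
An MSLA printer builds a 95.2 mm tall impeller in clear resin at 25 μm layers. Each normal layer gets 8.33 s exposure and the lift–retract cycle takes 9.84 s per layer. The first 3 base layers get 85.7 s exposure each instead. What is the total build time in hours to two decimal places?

19.28 hours

Layer count = ceil(95.2 / 0.025) = 3808.
Bottom layers = 3 × (85.7 + 9.84) = 286.62 s.
Normal layers = 3805 × (8.33 + 9.84) = 69136.85 s.
Sum: 286.62 + 69136.85 = 69423.47 s → 19.28 hours.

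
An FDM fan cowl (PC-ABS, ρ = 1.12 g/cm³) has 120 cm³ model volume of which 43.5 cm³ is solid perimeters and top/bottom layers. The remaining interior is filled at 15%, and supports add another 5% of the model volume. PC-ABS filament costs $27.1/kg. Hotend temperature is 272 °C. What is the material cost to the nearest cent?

$1.85

Volume inside the shell: 120 − 43.5 → 76.5 cm³.
Deposited infill: 0.15 × 76.5 → 11.475 cm³.
Support: 0.05 × 120 → 6 cm³.
Total printed volume = 43.5 + 11.475 + 6, so 60.975 cm³.
Mass = 60.975 × 1.12 = 68.292 g.
Cost = 68.292 g / 1000 × $27.1/kg = $1.85.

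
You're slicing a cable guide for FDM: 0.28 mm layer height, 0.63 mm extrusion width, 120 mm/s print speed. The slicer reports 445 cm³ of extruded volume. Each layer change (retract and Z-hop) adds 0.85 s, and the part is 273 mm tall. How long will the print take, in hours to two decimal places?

6.07 hours

Extrusion cross-section = 0.28 × 0.63, so 0.1764 mm².
Path length: 445000 mm³ / 0.1764 mm² → 2522675.7 mm.
Time extruding: 2522675.7 / 120 → 21022.3 s.
Layers = ⌈273/0.28⌉ = 975.
Layer-change overhead: 975 × 0.85 → 828.75 s.
Altogether 21022.3 + 828.75 = 21851.05 s, i.e. 6.07 hours.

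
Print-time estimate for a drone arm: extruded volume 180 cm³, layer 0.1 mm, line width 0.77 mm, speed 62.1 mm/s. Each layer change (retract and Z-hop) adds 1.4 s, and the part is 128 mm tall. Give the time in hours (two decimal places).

10.95 hours

Bead cross-section: 0.1 × 0.77 → 0.077 mm².
Path length: 180000 mm³ / 0.077 mm² → 2337662.3 mm.
Print-move time = 2337662.3 / 62.1, so 37643.5 s.
Layer count = ceil(128 / 0.1) = 1280.
Z-hop total = 1280 × 1.4, so 1792 s.
Total = 37643.5 + 1792 = 39435.5 s = 10.95 hours.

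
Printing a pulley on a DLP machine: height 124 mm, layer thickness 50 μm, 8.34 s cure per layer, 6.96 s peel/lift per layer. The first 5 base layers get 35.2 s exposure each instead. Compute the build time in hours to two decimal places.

10.58 hours

Layers = ⌈124/0.05⌉ = 2480.
Base layers = 5 × (35.2 + 6.96), so 210.8 s.
Normal layers = 2475 × (8.34 + 6.96) = 37867.5 s.
Sum: 210.8 + 37867.5 = 38078.3 s → 10.58 hours.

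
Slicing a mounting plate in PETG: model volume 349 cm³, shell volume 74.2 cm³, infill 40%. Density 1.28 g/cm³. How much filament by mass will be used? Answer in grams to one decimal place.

Interior volume = 349 − 74.2 = 274.8 cm³.
Deposited infill: 0.40 × 274.8 → 109.92 cm³.
Deposited volume: 74.2 + 109.92 → 184.12 cm³.
Mass: 184.12 × 1.28 → 235.6736 g.

235.7 g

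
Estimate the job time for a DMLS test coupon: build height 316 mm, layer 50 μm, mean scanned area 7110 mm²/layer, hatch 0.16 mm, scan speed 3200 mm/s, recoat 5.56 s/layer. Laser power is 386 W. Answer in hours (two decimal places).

34.14 hours

Layers = ⌈316/0.05⌉ = 6320.
Per-layer scan distance: 7110 / 0.16 → 44437.5 mm.
Scan time per layer = 44437.5 / 3200 = 13.8867 s.
Per-layer time = 13.8867 + 5.56 = 19.4467 s.
Build time = 6320 × 19.4467 = 122903.144 s = 34.14 hours.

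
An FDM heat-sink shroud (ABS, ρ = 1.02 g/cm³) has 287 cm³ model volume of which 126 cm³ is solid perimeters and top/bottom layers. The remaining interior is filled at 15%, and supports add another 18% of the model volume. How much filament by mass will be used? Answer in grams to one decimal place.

Interior volume = 287 − 126, so 161 cm³.
Infill volume = 0.15 × 161 = 24.15 cm³.
Support: 0.18 × 287 → 51.66 cm³.
Total printed volume = 126 + 24.15 + 51.66 = 201.81 cm³.
Mass: 201.81 × 1.02 → 205.8462 g.

205.8 g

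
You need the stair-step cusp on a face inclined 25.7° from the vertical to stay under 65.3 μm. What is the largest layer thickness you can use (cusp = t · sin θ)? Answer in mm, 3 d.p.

Layer height = cusp / sin(25.7°) = 0.0653 / 0.4337 = 0.151 mm.

0.151 mm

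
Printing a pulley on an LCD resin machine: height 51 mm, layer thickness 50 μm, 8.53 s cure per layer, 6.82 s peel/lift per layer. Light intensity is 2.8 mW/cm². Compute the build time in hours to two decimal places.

Number of layers: 51 / 0.05 → 1020 (rounded up).
Cycle time = 8.53 + 6.82 = 15.35 s.
Build time: 1020 × 15.35 s = 15657 s, i.e. 4.35 hours.

4.35 hours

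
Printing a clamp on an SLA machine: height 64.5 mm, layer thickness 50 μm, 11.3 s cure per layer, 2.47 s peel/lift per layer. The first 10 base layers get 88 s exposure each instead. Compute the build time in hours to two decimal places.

5.15 hours

Number of layers: 64.5 / 0.05 → 1290 (rounded up).
Base layers: 10 × (88 + 2.47) → 904.7 s.
Remaining layers = 1280 × (11.3 + 2.47) = 17625.6 s.
Total = 904.7 + 17625.6 = 18530.3 s = 5.15 hours.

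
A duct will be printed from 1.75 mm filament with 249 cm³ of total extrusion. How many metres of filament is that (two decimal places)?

A = π r² = π × 0.875² = 2.4053 mm².
Length = 249 cm³ / 2.4053 mm² = 249000 / 2.4053 = 103521.39 mm = 103.52 m.

103.52 m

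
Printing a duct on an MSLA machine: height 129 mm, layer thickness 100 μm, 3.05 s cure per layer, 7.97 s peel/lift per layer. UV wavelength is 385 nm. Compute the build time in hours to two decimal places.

Number of layers: 129 / 0.1 → 1290 (rounded up).
Each layer takes = 3.05 + 7.97, so 11.02 s.
Total = 1290 × 11.02 = 14215.8 s = 3.95 hours.

3.95 hours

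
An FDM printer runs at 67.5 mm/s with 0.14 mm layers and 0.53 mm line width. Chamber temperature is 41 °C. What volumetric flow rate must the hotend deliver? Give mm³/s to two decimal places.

Extrusion cross-section = 0.14 × 0.53 = 0.0742 mm².
Q = v·A = 67.5 × 0.0742 = 5.01 mm³/s.

5.01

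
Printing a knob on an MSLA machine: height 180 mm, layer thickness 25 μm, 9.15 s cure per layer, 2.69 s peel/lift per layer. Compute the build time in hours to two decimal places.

23.68 hours

Layer count = ceil(180 / 0.025) = 7200.
Per-layer time: 9.15 + 2.69 → 11.84 s.
Build time: 7200 × 11.84 s = 85248 s, i.e. 23.68 hours.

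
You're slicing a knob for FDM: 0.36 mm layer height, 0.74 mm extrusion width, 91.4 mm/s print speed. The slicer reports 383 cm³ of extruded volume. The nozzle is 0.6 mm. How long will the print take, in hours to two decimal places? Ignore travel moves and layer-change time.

Extrusion cross-section = 0.36 × 0.74 = 0.2664 mm².
Total extruded path = 383000/0.2664 = 1437687.7 mm.
Extrusion time = 1437687.7 / 91.4, so 15729.6 s.
15729.6 s = 4.37 hours.

4.37 hours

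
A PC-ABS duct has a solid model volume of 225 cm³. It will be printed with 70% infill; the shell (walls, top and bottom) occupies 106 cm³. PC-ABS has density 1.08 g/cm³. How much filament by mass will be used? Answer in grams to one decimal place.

204.4 g

Interior volume = 225 − 106, so 119 cm³.
Deposited infill = 0.70 × 119, so 83.3 cm³.
Total printed volume = 106 + 83.3, so 189.3 cm³.
Mass = 189.3 × 1.08 = 204.444 g.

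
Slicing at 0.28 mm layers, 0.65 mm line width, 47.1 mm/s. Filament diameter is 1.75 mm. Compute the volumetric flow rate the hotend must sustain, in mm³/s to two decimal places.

8.57

A = 0.28 × 0.65, so 0.182 mm².
Q = v·A = 47.1 × 0.182 = 8.57 mm³/s.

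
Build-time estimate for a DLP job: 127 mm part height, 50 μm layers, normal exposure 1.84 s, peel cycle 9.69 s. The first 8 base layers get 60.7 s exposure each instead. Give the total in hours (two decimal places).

8.27 hours

Layer count = ceil(127 / 0.05) = 2540.
Base layers = 8 × (60.7 + 9.69) = 563.12 s.
Normal layers = 2532 × (1.84 + 9.69), so 29193.96 s.
Sum: 563.12 + 29193.96 = 29757.08 s → 8.27 hours.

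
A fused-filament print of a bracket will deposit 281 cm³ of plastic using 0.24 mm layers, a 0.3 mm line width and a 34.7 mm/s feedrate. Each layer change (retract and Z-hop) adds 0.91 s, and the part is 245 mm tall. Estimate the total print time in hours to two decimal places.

31.50 hours

Extrusion cross-section: 0.24 × 0.3 → 0.072 mm².
Path length: 281000 mm³ / 0.072 mm² → 3902777.8 mm.
Extrusion time: 3902777.8 / 34.7 → 112472 s.
Layers = ⌈245/0.24⌉ = 1021.
Layer-change overhead = 1021 × 0.91 = 929.11 s.
Altogether 112472 + 929.11 = 113401.11 s, i.e. 31.50 hours.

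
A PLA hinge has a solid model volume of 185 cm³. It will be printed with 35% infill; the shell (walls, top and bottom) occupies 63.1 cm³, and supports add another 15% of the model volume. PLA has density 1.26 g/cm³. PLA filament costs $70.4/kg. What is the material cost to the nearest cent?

$11.84

Infill region = 185 − 63.1, so 121.9 cm³.
Infill deposited = 0.35 × 121.9 = 42.665 cm³.
Support: 0.15 × 185 → 27.75 cm³.
Total printed volume: 63.1 + 42.665 + 27.75 → 133.515 cm³.
Mass: 133.515 × 1.26 → 168.2289 g.
Cost = 168.2289 g / 1000 × $70.4/kg = $11.84.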